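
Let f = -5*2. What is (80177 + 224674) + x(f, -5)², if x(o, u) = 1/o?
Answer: 30485101/100 ≈ 3.0485e+5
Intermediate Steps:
f = -10
(80177 + 224674) + x(f, -5)² = (80177 + 224674) + (1/(-10))² = 304851 + (-⅒)² = 304851 + 1/100 = 30485101/100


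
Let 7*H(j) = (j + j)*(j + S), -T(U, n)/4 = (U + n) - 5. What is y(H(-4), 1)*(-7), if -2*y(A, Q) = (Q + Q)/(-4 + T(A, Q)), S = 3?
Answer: 49/52 ≈ 0.94231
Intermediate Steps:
T(U, n) = 20 - 4*U - 4*n (T(U, n) = -4*((U + n) - 5) = -4*(-5 + U + n) = 20 - 4*U - 4*n)
H(j) = 2*j*(3 + j)/7 (H(j) = ((j + j)*(j + 3))/7 = ((2*j)*(3 + j))/7 = (2*j*(3 + j))/7 = 2*j*(3 + j)/7)
y(A, Q) = -Q/(16 - 4*A - 4*Q) (y(A, Q) = -(Q + Q)/(2*(-4 + (20 - 4*A - 4*Q))) = -2*Q/(2*(16 - 4*A - 4*Q)) = -Q/(16 - 4*A - 4*Q))
y(H(-4), 1)*(-7) = ((1/4)*1/(-4 + (2/7)*(-4)*(3 - 4) + 1))*(-7) = ((1/4)*1/(-4 + (2/7)*(-4)*(-1) + 1))*(-7) = ((1/4)*1/(-4 + 8/7 + 1))*(-7) = ((1/4)*1/(-13/7))*(-7) = ((1/4)*1*(-7/13))*(-7) = -7/52*(-7) = 49/52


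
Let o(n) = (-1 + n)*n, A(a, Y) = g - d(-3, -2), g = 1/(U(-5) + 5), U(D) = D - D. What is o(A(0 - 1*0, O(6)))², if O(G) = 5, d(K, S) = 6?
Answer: 972196/625 ≈ 1555.5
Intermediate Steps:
U(D) = 0
g = ⅕ (g = 1/(0 + 5) = 1/5 = ⅕ ≈ 0.20000)
A(a, Y) = -29/5 (A(a, Y) = ⅕ - 1*6 = ⅕ - 6 = -29/5)
o(n) = n*(-1 + n)
o(A(0 - 1*0, O(6)))² = (-29*(-1 - 29/5)/5)² = (-29/5*(-34/5))² = (986/25)² = 972196/625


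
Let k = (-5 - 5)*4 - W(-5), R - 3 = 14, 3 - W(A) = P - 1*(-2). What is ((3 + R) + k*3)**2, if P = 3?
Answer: 8836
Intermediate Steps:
W(A) = -2 (W(A) = 3 - (3 - 1*(-2)) = 3 - (3 + 2) = 3 - 1*5 = 3 - 5 = -2)
R = 17 (R = 3 + 14 = 17)
k = -38 (k = (-5 - 5)*4 - 1*(-2) = -10*4 + 2 = -40 + 2 = -38)
((3 + R) + k*3)**2 = ((3 + 17) - 38*3)**2 = (20 - 114)**2 = (-94)**2 = 8836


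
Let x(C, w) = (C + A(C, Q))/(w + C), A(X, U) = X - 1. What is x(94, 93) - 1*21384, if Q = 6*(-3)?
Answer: -21383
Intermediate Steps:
Q = -18
A(X, U) = -1 + X
x(C, w) = (-1 + 2*C)/(C + w) (x(C, w) = (C + (-1 + C))/(w + C) = (-1 + 2*C)/(C + w))
x(94, 93) - 1*21384 = (-1 + 2*94)/(94 + 93) - 1*21384 = (-1 + 188)/187 - 21384 = (1/187)*187 - 21384 = 1 - 21384 = -21383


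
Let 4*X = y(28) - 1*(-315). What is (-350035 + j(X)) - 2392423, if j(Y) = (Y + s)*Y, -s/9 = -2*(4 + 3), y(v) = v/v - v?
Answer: -2728202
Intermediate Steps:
y(v) = 1 - v
s = 126 (s = -(-18)*(4 + 3) = -(-18)*7 = -9*(-14) = 126)
X = 72 (X = ((1 - 1*28) - 1*(-315))/4 = ((1 - 28) + 315)/4 = (-27 + 315)/4 = (¼)*288 = 72)
j(Y) = Y*(126 + Y) (j(Y) = (Y + 126)*Y = (126 + Y)*Y = Y*(126 + Y))
(-350035 + j(X)) - 2392423 = (-350035 + 72*(126 + 72)) - 2392423 = (-350035 + 72*198) - 2392423 = (-350035 + 14256) - 2392423 = -335779 - 2392423 = -2728202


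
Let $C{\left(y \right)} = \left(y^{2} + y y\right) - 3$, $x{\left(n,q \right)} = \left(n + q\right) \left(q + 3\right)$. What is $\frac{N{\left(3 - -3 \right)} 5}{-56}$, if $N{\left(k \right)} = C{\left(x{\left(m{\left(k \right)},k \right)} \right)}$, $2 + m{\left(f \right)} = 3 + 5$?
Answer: $- \frac{116625}{56} \approx -2082.6$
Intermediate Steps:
$m{\left(f \right)} = 6$ ($m{\left(f \right)} = -2 + \left(3 + 5\right) = -2 + 8 = 6$)
$x{\left(n,q \right)} = \left(3 + q\right) \left(n + q\right)$ ($x{\left(n,q \right)} = \left(n + q\right) \left(3 + q\right) = \left(3 + q\right) \left(n + q\right)$)
$C{\left(y \right)} = -3 + 2 y^{2}$ ($C{\left(y \right)} = \left(y^{2} + y^{2}\right) - 3 = 2 y^{2} - 3 = -3 + 2 y^{2}$)
$N{\left(k \right)} = -3 + 2 \left(18 + k^{2} + 9 k\right)^{2}$ ($N{\left(k \right)} = -3 + 2 \left(k^{2} + 3 \cdot 6 + 3 k + 6 k\right)^{2} = -3 + 2 \left(k^{2} + 18 + 3 k + 6 k\right)^{2} = -3 + 2 \left(18 + k^{2} + 9 k\right)^{2}$)
$\frac{N{\left(3 - -3 \right)} 5}{-56} = \frac{\left(-3 + 2 \left(18 + \left(3 - -3\right)^{2} + 9 \left(3 - -3\right)\right)^{2}\right) 5}{-56} = \left(-3 + 2 \left(18 + \left(3 + 3\right)^{2} + 9 \left(3 + 3\right)\right)^{2}\right) 5 \left(- \frac{1}{56}\right) = \left(-3 + 2 \left(18 + 6^{2} + 9 \cdot 6\right)^{2}\right) 5 \left(- \frac{1}{56}\right) = \left(-3 + 2 \left(18 + 36 + 54\right)^{2}\right) 5 \left(- \frac{1}{56}\right) = \left(-3 + 2 \cdot 108^{2}\right) 5 \left(- \frac{1}{56}\right) = \left(-3 + 2 \cdot 11664\right) 5 \left(- \frac{1}{56}\right) = \left(-3 + 23328\right) 5 \left(- \frac{1}{56}\right) = 23325 \cdot 5 \left(- \frac{1}{56}\right) = 116625 \left(- \frac{1}{56}\right) = - \frac{116625}{56}$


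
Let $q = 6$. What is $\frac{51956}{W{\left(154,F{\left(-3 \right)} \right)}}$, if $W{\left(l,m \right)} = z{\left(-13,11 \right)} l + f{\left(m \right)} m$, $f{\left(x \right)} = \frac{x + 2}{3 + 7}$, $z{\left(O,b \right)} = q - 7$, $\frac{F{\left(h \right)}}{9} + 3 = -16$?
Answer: $\frac{519560}{27359} \approx 18.99$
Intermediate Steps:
$F{\left(h \right)} = -171$ ($F{\left(h \right)} = -27 + 9 \left(-16\right) = -27 - 144 = -171$)
$z{\left(O,b \right)} = -1$ ($z{\left(O,b \right)} = 6 - 7 = -1$)
$f{\left(x \right)} = \frac{1}{5} + \frac{x}{10}$ ($f{\left(x \right)} = \frac{2 + x}{10} = \left(2 + x\right) \frac{1}{10} = \frac{1}{5} + \frac{x}{10}$)
$W{\left(l,m \right)} = - l + m \left(\frac{1}{5} + \frac{m}{10}\right)$ ($W{\left(l,m \right)} = - l + \left(\frac{1}{5} + \frac{m}{10}\right) m = - l + m \left(\frac{1}{5} + \frac{m}{10}\right)$)
$\frac{51956}{W{\left(154,F{\left(-3 \right)} \right)}} = \frac{51956}{\left(-1\right) 154 + \frac{1}{10} \left(-171\right) \left(2 - 171\right)} = \frac{51956}{-154 + \frac{1}{10} \left(-171\right) \left(-169\right)} = \frac{51956}{-154 + \frac{28899}{10}} = \frac{51956}{\frac{27359}{10}} = 51956 \cdot \frac{10}{27359} = \frac{519560}{27359}$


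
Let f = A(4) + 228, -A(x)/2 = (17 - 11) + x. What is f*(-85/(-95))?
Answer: 3536/19 ≈ 186.11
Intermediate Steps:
A(x) = -12 - 2*x (A(x) = -2*((17 - 11) + x) = -2*(6 + x) = -12 - 2*x)
f = 208 (f = (-12 - 2*4) + 228 = (-12 - 8) + 228 = -20 + 228 = 208)
f*(-85/(-95)) = 208*(-85/(-95)) = 208*(-85*(-1/95)) = 208*(17/19) = 3536/19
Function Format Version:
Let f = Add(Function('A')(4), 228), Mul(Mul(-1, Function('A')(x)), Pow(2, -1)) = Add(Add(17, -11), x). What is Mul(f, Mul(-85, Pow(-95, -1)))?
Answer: Rational(3536, 19) ≈ 186.11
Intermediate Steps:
Function('A')(x) = Add(-12, Mul(-2, x)) (Function('A')(x) = Mul(-2, Add(Add(17, -11), x)) = Mul(-2, Add(6, x)) = Add(-12, Mul(-2, x)))
f = 208 (f = Add(Add(-12, Mul(-2, 4)), 228) = Add(Add(-12, -8), 228) = Add(-20, 228) = 208)
Mul(f, Mul(-85, Pow(-95, -1))) = Mul(208, Mul(-85, Pow(-95, -1))) = Mul(208, Mul(-85, Rational(-1, 95))) = Mul(208, Rational(17, 19)) = Rational(3536, 19)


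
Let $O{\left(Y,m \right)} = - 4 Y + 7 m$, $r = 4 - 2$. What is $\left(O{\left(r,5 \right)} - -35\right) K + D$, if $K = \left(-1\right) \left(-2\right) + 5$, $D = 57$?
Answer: $491$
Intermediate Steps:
$r = 2$ ($r = 4 - 2 = 2$)
$K = 7$ ($K = 2 + 5 = 7$)
$\left(O{\left(r,5 \right)} - -35\right) K + D = \left(\left(\left(-4\right) 2 + 7 \cdot 5\right) - -35\right) 7 + 57 = \left(\left(-8 + 35\right) + 35\right) 7 + 57 = \left(27 + 35\right) 7 + 57 = 62 \cdot 7 + 57 = 434 + 57 = 491$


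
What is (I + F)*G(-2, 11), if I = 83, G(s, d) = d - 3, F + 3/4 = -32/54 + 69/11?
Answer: 208922/297 ≈ 703.44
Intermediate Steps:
F = 5857/1188 (F = -¾ + (-32/54 + 69/11) = -¾ + (-32*1/54 + 69*(1/11)) = -¾ + (-16/27 + 69/11) = -¾ + 1687/297 = 5857/1188 ≈ 4.9301)
G(s, d) = -3 + d
(I + F)*G(-2, 11) = (83 + 5857/1188)*(-3 + 11) = (104461/1188)*8 = 208922/297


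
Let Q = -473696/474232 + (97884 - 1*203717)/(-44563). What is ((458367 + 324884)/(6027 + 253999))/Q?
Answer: 2069075064460327/945197123521326 ≈ 2.1890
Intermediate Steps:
Q = 3635010051/2641650077 (Q = -473696*1/474232 + (97884 - 203717)*(-1/44563) = -59212/59279 - 105833*(-1/44563) = -59212/59279 + 105833/44563 = 3635010051/2641650077 ≈ 1.3760)
((458367 + 324884)/(6027 + 253999))/Q = ((458367 + 324884)/(6027 + 253999))/(3635010051/2641650077) = (783251/260026)*(2641650077/3635010051) = 2069075064460327/945197123521326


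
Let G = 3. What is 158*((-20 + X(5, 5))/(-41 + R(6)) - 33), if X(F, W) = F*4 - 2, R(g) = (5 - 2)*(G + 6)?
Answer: -36340/7 ≈ -5191.4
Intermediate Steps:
R(g) = 27 (R(g) = (5 - 2)*(3 + 6) = 3*9 = 27)
X(F, W) = -2 + 4*F (X(F, W) = 4*F - 2 = -2 + 4*F)
158*((-20 + X(5, 5))/(-41 + R(6)) - 33) = 158*((-20 + (-2 + 4*5))/(-41 + 27) - 33) = 158*((-20 + (-2 + 20))/(-14) - 33) = 158*((-20 + 18)*(-1/14) - 33) = 158*(-2*(-1/14) - 33) = 158*(⅐ - 33) = 158*(-230/7) = -36340/7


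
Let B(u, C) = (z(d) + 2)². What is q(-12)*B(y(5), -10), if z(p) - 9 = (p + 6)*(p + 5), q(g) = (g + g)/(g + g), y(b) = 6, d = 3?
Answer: 6889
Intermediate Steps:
q(g) = 1 (q(g) = (2*g)/((2*g)) = (2*g)*(1/(2*g)) = 1)
z(p) = 9 + (5 + p)*(6 + p) (z(p) = 9 + (p + 6)*(p + 5) = 9 + (6 + p)*(5 + p) = 9 + (5 + p)*(6 + p))
B(u, C) = 6889 (B(u, C) = ((39 + 3² + 11*3) + 2)² = ((39 + 9 + 33) + 2)² = (81 + 2)² = 83² = 6889)
q(-12)*B(y(5), -10) = 1*6889 = 6889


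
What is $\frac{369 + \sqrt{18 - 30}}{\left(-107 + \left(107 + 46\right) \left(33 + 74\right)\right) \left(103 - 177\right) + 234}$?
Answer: $- \frac{369}{1203302} - \frac{i \sqrt{3}}{601651} \approx -0.00030666 - 2.8788 \cdot 10^{-6} i$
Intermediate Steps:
$\frac{369 + \sqrt{18 - 30}}{\left(-107 + \left(107 + 46\right) \left(33 + 74\right)\right) \left(103 - 177\right) + 234} = \frac{369 + \sqrt{-12}}{\left(-107 + 153 \cdot 107\right) \left(-74\right) + 234} = \frac{369 + 2 i \sqrt{3}}{\left(-107 + 16371\right) \left(-74\right) + 234} = \frac{369 + 2 i \sqrt{3}}{16264 \left(-74\right) + 234} = \frac{369 + 2 i \sqrt{3}}{-1203536 + 234} = \frac{369 + 2 i \sqrt{3}}{-1203302} = \left(369 + 2 i \sqrt{3}\right) \left(- \frac{1}{1203302}\right) = - \frac{369}{1203302} - \frac{i \sqrt{3}}{601651}$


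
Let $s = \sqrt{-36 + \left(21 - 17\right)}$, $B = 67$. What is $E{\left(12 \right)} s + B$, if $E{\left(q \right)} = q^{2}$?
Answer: $67 + 576 i \sqrt{2} \approx 67.0 + 814.59 i$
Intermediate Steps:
$s = 4 i \sqrt{2}$ ($s = \sqrt{-36 + \left(21 - 17\right)} = \sqrt{-36 + 4} = \sqrt{-32} = 4 i \sqrt{2} \approx 5.6569 i$)
$E{\left(12 \right)} s + B = 12^{2} \cdot 4 i \sqrt{2} + 67 = 144 \cdot 4 i \sqrt{2} + 67 = 576 i \sqrt{2} + 67 = 67 + 576 i \sqrt{2}$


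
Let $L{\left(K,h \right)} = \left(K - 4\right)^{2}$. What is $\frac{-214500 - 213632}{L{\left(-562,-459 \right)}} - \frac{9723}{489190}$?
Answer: $- \frac{53138178617}{39178737910} \approx -1.3563$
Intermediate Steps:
$L{\left(K,h \right)} = \left(-4 + K\right)^{2}$
$\frac{-214500 - 213632}{L{\left(-562,-459 \right)}} - \frac{9723}{489190} = \frac{-214500 - 213632}{\left(-4 - 562\right)^{2}} - \frac{9723}{489190} = \frac{-214500 - 213632}{\left(-566\right)^{2}} - \frac{9723}{489190} = - \frac{428132}{320356} - \frac{9723}{489190} = \left(-428132\right) \frac{1}{320356} - \frac{9723}{489190} = - \frac{107033}{80089} - \frac{9723}{489190} = - \frac{53138178617}{39178737910}$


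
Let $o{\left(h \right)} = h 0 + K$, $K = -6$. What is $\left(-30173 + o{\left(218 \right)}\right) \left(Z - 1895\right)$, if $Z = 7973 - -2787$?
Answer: $-267536835$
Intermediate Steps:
$Z = 10760$ ($Z = 7973 + 2787 = 10760$)
$o{\left(h \right)} = -6$ ($o{\left(h \right)} = h 0 - 6 = 0 - 6 = -6$)
$\left(-30173 + o{\left(218 \right)}\right) \left(Z - 1895\right) = \left(-30173 - 6\right) \left(10760 - 1895\right) = \left(-30179\right) 8865 = -267536835$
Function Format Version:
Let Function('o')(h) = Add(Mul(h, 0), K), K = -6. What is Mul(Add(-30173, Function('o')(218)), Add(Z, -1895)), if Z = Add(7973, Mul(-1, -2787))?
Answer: -267536835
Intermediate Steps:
Z = 10760 (Z = Add(7973, 2787) = 10760)
Function('o')(h) = -6 (Function('o')(h) = Add(Mul(h, 0), -6) = Add(0, -6) = -6)
Mul(Add(-30173, Function('o')(218)), Add(Z, -1895)) = Mul(Add(-30173, -6), Add(10760, -1895)) = Mul(-30179, 8865) = -267536835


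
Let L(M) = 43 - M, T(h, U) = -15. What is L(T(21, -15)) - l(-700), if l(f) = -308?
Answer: 366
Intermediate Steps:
L(T(21, -15)) - l(-700) = (43 - 1*(-15)) - 1*(-308) = (43 + 15) + 308 = 58 + 308 = 366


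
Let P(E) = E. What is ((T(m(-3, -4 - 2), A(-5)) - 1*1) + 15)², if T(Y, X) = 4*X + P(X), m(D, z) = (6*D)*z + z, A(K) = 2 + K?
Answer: 1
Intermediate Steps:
m(D, z) = z + 6*D*z (m(D, z) = 6*D*z + z = z + 6*D*z)
T(Y, X) = 5*X (T(Y, X) = 4*X + X = 5*X)
((T(m(-3, -4 - 2), A(-5)) - 1*1) + 15)² = ((5*(2 - 5) - 1*1) + 15)² = ((5*(-3) - 1) + 15)² = ((-15 - 1) + 15)² = (-16 + 15)² = (-1)² = 1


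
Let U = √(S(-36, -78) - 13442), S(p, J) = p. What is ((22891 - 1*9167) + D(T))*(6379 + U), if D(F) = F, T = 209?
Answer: 88878607 + 13933*I*√13478 ≈ 8.8879e+7 + 1.6175e+6*I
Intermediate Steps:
U = I*√13478 (U = √(-36 - 13442) = √(-13478) = I*√13478 ≈ 116.09*I)
((22891 - 1*9167) + D(T))*(6379 + U) = ((22891 - 1*9167) + 209)*(6379 + I*√13478) = ((22891 - 9167) + 209)*(6379 + I*√13478) = (13724 + 209)*(6379 + I*√13478) = 13933*(6379 + I*√13478) = 88878607 + 13933*I*√13478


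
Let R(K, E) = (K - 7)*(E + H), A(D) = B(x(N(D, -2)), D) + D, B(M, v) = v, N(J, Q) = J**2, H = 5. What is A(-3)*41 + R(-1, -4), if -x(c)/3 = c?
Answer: -254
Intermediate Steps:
x(c) = -3*c
A(D) = 2*D (A(D) = D + D = 2*D)
R(K, E) = (-7 + K)*(5 + E) (R(K, E) = (K - 7)*(E + 5) = (-7 + K)*(5 + E))
A(-3)*41 + R(-1, -4) = (2*(-3))*41 + (-35 - 7*(-4) + 5*(-1) - 4*(-1)) = -6*41 + (-35 + 28 - 5 + 4) = -246 - 8 = -254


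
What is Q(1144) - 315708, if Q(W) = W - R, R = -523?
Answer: -314041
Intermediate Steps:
Q(W) = 523 + W (Q(W) = W - 1*(-523) = W + 523 = 523 + W)
Q(1144) - 315708 = (523 + 1144) - 315708 = 1667 - 315708 = -314041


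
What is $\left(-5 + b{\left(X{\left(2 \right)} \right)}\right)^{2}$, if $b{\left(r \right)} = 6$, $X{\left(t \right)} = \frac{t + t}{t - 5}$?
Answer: $1$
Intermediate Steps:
$X{\left(t \right)} = \frac{2 t}{-5 + t}$
$\left(-5 + b{\left(X{\left(2 \right)} \right)}\right)^{2} = \left(-5 + 6\right)^{2} = 1^{2} = 1$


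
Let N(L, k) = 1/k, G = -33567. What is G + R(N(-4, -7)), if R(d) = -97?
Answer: -33664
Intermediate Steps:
G + R(N(-4, -7)) = -33567 - 97 = -33664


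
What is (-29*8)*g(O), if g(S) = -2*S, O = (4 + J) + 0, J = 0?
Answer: 1856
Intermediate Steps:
O = 4 (O = (4 + 0) + 0 = 4 + 0 = 4)
(-29*8)*g(O) = (-29*8)*(-2*4) = -232*(-8) = 1856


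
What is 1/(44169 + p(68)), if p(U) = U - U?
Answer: 1/44169 ≈ 2.2640e-5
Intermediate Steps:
p(U) = 0
1/(44169 + p(68)) = 1/(44169 + 0) = 1/44169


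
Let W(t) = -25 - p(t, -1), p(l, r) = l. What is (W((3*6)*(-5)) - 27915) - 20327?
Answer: -48177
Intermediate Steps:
W(t) = -25 - t
(W((3*6)*(-5)) - 27915) - 20327 = ((-25 - 3*6*(-5)) - 27915) - 20327 = ((-25 - 18*(-5)) - 27915) - 20327 = ((-25 - 1*(-90)) - 27915) - 20327 = ((-25 + 90) - 27915) - 20327 = (65 - 27915) - 20327 = -27850 - 20327 = -48177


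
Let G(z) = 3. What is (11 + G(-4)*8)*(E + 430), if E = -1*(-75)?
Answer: 17675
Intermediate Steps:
E = 75
(11 + G(-4)*8)*(E + 430) = (11 + 3*8)*(75 + 430) = (11 + 24)*505 = 35*505 = 17675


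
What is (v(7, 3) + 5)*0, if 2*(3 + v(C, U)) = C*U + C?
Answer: 0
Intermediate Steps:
v(C, U) = -3 + C/2 + C*U/2 (v(C, U) = -3 + (C*U + C)/2 = -3 + (C + C*U)/2 = -3 + (C/2 + C*U/2) = -3 + C/2 + C*U/2)
(v(7, 3) + 5)*0 = ((-3 + (½)*7 + (½)*7*3) + 5)*0 = ((-3 + 7/2 + 21/2) + 5)*0 = (11 + 5)*0 = 16*0 = 0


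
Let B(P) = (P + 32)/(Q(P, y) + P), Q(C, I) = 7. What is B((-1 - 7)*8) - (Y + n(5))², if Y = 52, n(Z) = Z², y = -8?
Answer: -337921/57 ≈ -5928.4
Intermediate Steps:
B(P) = (32 + P)/(7 + P) (B(P) = (P + 32)/(7 + P) = (32 + P)/(7 + P))
B((-1 - 7)*8) - (Y + n(5))² = (32 + (-1 - 7)*8)/(7 + (-1 - 7)*8) - (52 + 5²)² = (32 - 8*8)/(7 - 8*8) - (52 + 25)² = (32 - 64)/(7 - 64) - 1*77² = -32/(-57) - 1*5929 = -1/57*(-32) - 5929 = 32/57 - 5929 = -337921/57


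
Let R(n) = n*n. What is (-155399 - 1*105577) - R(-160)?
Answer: -286576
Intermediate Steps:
R(n) = n**2
(-155399 - 1*105577) - R(-160) = (-155399 - 1*105577) - 1*(-160)**2 = (-155399 - 105577) - 1*25600 = -260976 - 25600 = -286576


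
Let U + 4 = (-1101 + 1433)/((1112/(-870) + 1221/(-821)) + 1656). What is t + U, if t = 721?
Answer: 423455408253/590427949 ≈ 717.20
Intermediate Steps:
U = -2243142976/590427949 (U = -4 + (-1101 + 1433)/((1112/(-870) + 1221/(-821)) + 1656) = -4 + 332/((1112*(-1/870) + 1221*(-1/821)) + 1656) = -4 + 332/((-556/435 - 1221/821) + 1656) = -4 + 332/(-987611/357135 + 1656) = -4 + 332/(590427949/357135) = -4 + 332*(357135/590427949) = -4 + 118568820/590427949 = -2243142976/590427949 ≈ -3.7992)
t + U = 721 - 2243142976/590427949 = 423455408253/590427949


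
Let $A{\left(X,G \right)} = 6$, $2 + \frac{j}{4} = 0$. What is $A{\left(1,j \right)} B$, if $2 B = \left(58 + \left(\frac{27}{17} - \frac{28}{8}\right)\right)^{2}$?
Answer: $\frac{10909947}{1156} \approx 9437.7$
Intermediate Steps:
$j = -8$ ($j = -8 + 4 \cdot 0 = -8 + 0 = -8$)
$B = \frac{3636649}{2312}$ ($B = \frac{\left(58 + \left(\frac{27}{17} - \frac{28}{8}\right)\right)^{2}}{2} = \frac{\left(58 + \left(27 \cdot \frac{1}{17} - \frac{7}{2}\right)\right)^{2}}{2} = \frac{\left(58 + \left(\frac{27}{17} - \frac{7}{2}\right)\right)^{2}}{2} = \frac{\left(58 - \frac{65}{34}\right)^{2}}{2} = \frac{\left(\frac{1907}{34}\right)^{2}}{2} = \frac{1}{2} \cdot \frac{3636649}{1156} = \frac{3636649}{2312} \approx 1572.9$)
$A{\left(1,j \right)} B = 6 \cdot \frac{3636649}{2312} = \frac{10909947}{1156}$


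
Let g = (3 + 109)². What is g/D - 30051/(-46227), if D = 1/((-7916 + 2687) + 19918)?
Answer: 2839244105761/15409 ≈ 1.8426e+8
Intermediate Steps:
D = 1/14689 (D = 1/(-5229 + 19918) = 1/14689 ≈ 6.8078e-5)
g = 12544 (g = 112² = 12544)
g/D - 30051/(-46227) = 12544/(1/14689) - 30051/(-46227) = 12544*14689 - 30051*(-1/46227) = 184258816 + 10017/15409 = 2839244105761/15409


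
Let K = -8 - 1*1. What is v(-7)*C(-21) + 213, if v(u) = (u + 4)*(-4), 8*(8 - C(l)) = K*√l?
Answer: 309 + 27*I*√21/2 ≈ 309.0 + 61.865*I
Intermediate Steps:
K = -9 (K = -8 - 1 = -9)
C(l) = 8 + 9*√l/8 (C(l) = 8 - (-9)*√l/8 = 8 + 9*√l/8)
v(u) = -16 - 4*u (v(u) = (4 + u)*(-4) = -16 - 4*u)
v(-7)*C(-21) + 213 = (-16 - 4*(-7))*(8 + 9*√(-21)/8) + 213 = (-16 + 28)*(8 + 9*(I*√21)/8) + 213 = 12*(8 + 9*I*√21/8) + 213 = (96 + 27*I*√21/2) + 213 = 309 + 27*I*√21/2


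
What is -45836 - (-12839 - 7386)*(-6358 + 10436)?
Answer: 82431714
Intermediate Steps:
-45836 - (-12839 - 7386)*(-6358 + 10436) = -45836 - (-20225)*4078 = -45836 - 1*(-82477550) = -45836 + 82477550 = 82431714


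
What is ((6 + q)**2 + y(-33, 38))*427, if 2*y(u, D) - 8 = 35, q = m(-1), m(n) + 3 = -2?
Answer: 19215/2 ≈ 9607.5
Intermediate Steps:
m(n) = -5 (m(n) = -3 - 2 = -5)
q = -5
y(u, D) = 43/2 (y(u, D) = 4 + (1/2)*35 = 4 + 35/2 = 43/2)
((6 + q)**2 + y(-33, 38))*427 = ((6 - 5)**2 + 43/2)*427 = (1**2 + 43/2)*427 = (1 + 43/2)*427 = (45/2)*427 = 19215/2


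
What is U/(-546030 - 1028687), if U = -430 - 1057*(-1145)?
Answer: -1209835/1574717 ≈ -0.76829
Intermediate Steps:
U = 1209835 (U = -430 + 1210265 = 1209835)
U/(-546030 - 1028687) = 1209835/(-546030 - 1028687) = 1209835/(-1574717) = 1209835*(-1/1574717) = -1209835/1574717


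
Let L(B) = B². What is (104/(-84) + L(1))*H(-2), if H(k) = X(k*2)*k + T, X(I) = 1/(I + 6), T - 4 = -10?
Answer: 5/3 ≈ 1.6667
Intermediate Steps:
T = -6 (T = 4 - 10 = -6)
X(I) = 1/(6 + I)
H(k) = -6 + k/(6 + 2*k) (H(k) = k/(6 + k*2) - 6 = k/(6 + 2*k) - 6 = -6 + k/(6 + 2*k))
(104/(-84) + L(1))*H(-2) = (104/(-84) + 1²)*((-36 - 11*(-2))/(2*(3 - 2))) = (104*(-1/84) + 1)*((½)*(-36 + 22)/1) = (-26/21 + 1)*((½)*1*(-14)) = -5/21*(-7) = 5/3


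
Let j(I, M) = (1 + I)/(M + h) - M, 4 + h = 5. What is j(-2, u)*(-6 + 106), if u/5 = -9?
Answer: 49525/11 ≈ 4502.3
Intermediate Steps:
h = 1 (h = -4 + 5 = 1)
u = -45 (u = 5*(-9) = -45)
j(I, M) = -M + (1 + I)/(1 + M) (j(I, M) = (1 + I)/(M + 1) - M = (1 + I)/(1 + M) - M = -M + (1 + I)/(1 + M))
j(-2, u)*(-6 + 106) = ((1 - 2 - 1*(-45) - 1*(-45)**2)/(1 - 45))*(-6 + 106) = ((1 - 2 + 45 - 1*2025)/(-44))*100 = -(1 - 2 + 45 - 2025)/44*100 = -1/44*(-1981)*100 = (1981/44)*100 = 49525/11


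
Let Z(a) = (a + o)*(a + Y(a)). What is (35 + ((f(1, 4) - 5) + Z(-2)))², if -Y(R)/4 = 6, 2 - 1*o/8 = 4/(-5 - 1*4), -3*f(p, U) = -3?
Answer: 14661241/81 ≈ 1.8100e+5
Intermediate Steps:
f(p, U) = 1 (f(p, U) = -⅓*(-3) = 1)
o = 176/9 (o = 16 - 32/(-5 - 1*4) = 16 - 32/(-5 - 4) = 16 - 32/(-9) = 16 - 32*(-1)/9 = 16 - 8*(-4/9) = 16 + 32/9 = 176/9 ≈ 19.556)
Y(R) = -24 (Y(R) = -4*6 = -24)
Z(a) = (-24 + a)*(176/9 + a) (Z(a) = (a + 176/9)*(a - 24) = (176/9 + a)*(-24 + a) = (-24 + a)*(176/9 + a))
(35 + ((f(1, 4) - 5) + Z(-2)))² = (35 + ((1 - 5) + (-1408/3 + (-2)² - 40/9*(-2))))² = (35 + (-4 + (-1408/3 + 4 + 80/9)))² = (35 + (-4 - 4108/9))² = (35 - 4144/9)² = (-3829/9)² = 14661241/81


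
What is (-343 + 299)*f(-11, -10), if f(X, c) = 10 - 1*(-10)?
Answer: -880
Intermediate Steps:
f(X, c) = 20 (f(X, c) = 10 + 10 = 20)
(-343 + 299)*f(-11, -10) = (-343 + 299)*20 = -44*20 = -880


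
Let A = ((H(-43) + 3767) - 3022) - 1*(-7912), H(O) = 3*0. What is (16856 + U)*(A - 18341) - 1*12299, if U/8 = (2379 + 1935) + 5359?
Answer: -912632459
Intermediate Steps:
H(O) = 0
U = 77384 (U = 8*((2379 + 1935) + 5359) = 8*(4314 + 5359) = 8*9673 = 77384)
A = 8657 (A = ((0 + 3767) - 3022) - 1*(-7912) = (3767 - 3022) + 7912 = 745 + 7912 = 8657)
(16856 + U)*(A - 18341) - 1*12299 = (16856 + 77384)*(8657 - 18341) - 1*12299 = 94240*(-9684) - 12299 = -912620160 - 12299 = -912632459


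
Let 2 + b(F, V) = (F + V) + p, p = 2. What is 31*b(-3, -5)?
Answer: -248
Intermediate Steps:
b(F, V) = F + V (b(F, V) = -2 + ((F + V) + 2) = -2 + (2 + F + V) = F + V)
31*b(-3, -5) = 31*(-3 - 5) = 31*(-8) = -248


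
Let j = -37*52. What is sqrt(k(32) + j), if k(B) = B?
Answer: 2*I*sqrt(473) ≈ 43.497*I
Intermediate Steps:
j = -1924
sqrt(k(32) + j) = sqrt(32 - 1924) = sqrt(-1892) = 2*I*sqrt(473)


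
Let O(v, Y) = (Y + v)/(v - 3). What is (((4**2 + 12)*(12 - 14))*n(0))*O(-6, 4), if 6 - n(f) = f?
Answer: -224/3 ≈ -74.667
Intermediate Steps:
O(v, Y) = (Y + v)/(-3 + v)
n(f) = 6 - f
(((4**2 + 12)*(12 - 14))*n(0))*O(-6, 4) = (((4**2 + 12)*(12 - 14))*(6 - 1*0))*((4 - 6)/(-3 - 6)) = (((16 + 12)*(-2))*(6 + 0))*(-2/(-9)) = ((28*(-2))*6)*(-1/9*(-2)) = -56*6*(2/9) = -336*2/9 = -224/3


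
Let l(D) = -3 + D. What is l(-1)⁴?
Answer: 256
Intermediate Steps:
l(-1)⁴ = (-3 - 1)⁴ = (-4)⁴ = 256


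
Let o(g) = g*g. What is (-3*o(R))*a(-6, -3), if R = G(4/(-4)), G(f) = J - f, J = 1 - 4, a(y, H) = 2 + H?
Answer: 12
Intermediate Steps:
J = -3
G(f) = -3 - f
R = -2 (R = -3 - 4/(-4) = -3 - 4*(-1)/4 = -3 - 1*(-1) = -3 + 1 = -2)
o(g) = g**2
(-3*o(R))*a(-6, -3) = (-3*(-2)**2)*(2 - 3) = -3*4*(-1) = -12*(-1) = 12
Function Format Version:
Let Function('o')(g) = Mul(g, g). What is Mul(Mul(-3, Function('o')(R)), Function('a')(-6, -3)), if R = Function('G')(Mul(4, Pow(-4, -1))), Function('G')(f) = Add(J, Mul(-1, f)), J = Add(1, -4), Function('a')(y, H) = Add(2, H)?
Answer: 12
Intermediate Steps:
J = -3
Function('G')(f) = Add(-3, Mul(-1, f))
R = -2 (R = Add(-3, Mul(-1, Mul(4, Pow(-4, -1)))) = Add(-3, Mul(-1, Mul(4, Rational(-1, 4)))) = Add(-3, Mul(-1, -1)) = Add(-3, 1) = -2)
Function('o')(g) = Pow(g, 2)
Mul(Mul(-3, Function('o')(R)), Function('a')(-6, -3)) = Mul(Mul(-3, Pow(-2, 2)), Add(2, -3)) = Mul(Mul(-3, 4), -1) = Mul(-12, -1) = 12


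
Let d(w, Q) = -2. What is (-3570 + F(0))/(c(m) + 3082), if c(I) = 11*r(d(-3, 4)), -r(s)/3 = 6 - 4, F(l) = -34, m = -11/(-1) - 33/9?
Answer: -901/754 ≈ -1.1950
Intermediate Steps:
m = 22/3 (m = -11*(-1) - 33*1/9 = 11 - 11/3 = 22/3 ≈ 7.3333)
r(s) = -6 (r(s) = -3*(6 - 4) = -3*2 = -6)
c(I) = -66 (c(I) = 11*(-6) = -66)
(-3570 + F(0))/(c(m) + 3082) = (-3570 - 34)/(-66 + 3082) = -3604/3016 = -3604*1/3016 = -901/754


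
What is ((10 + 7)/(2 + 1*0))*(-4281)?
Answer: -72777/2 ≈ -36389.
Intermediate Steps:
((10 + 7)/(2 + 1*0))*(-4281) = (17/(2 + 0))*(-4281) = (17/2)*(-4281) = -72777/2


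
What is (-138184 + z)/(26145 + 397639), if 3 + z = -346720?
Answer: -484907/423784 ≈ -1.1442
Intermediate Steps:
z = -346723 (z = -3 - 346720 = -346723)
(-138184 + z)/(26145 + 397639) = (-138184 - 346723)/(26145 + 397639) = -484907/423784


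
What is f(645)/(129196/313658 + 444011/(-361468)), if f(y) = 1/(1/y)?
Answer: -2437612593796/3085579417 ≈ -790.00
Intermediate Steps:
f(y) = y
f(645)/(129196/313658 + 444011/(-361468)) = 645/(129196/313658 + 444011/(-361468)) = 645/(129196*(1/313658) + 444011*(-1/361468)) = 645/(64598/156829 - 444011/361468) = 645/(-46283691255/56688664972) = 645*(-56688664972/46283691255) = -2437612593796/3085579417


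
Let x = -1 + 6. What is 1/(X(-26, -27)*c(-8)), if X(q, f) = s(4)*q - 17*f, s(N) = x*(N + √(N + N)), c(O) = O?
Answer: -61/1051832 + 65*√2/262958 ≈ 0.00029158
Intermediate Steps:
x = 5
s(N) = 5*N + 5*√2*√N (s(N) = 5*(N + √(N + N)) = 5*(N + √(2*N)) = 5*(N + √2*√N) = 5*N + 5*√2*√N)
X(q, f) = -17*f + q*(20 + 10*√2) (X(q, f) = (5*4 + 5*√2*√4)*q - 17*f = (20 + 5*√2*2)*q - 17*f = (20 + 10*√2)*q - 17*f = q*(20 + 10*√2) - 17*f = -17*f + q*(20 + 10*√2))
1/(X(-26, -27)*c(-8)) = 1/((-17*(-27) + 10*(-26)*(2 + √2))*(-8)) = -⅛/(459 + (-520 - 260*√2)) = -⅛/(-61 - 260*√2) = -1/(8*(-61 - 260*√2))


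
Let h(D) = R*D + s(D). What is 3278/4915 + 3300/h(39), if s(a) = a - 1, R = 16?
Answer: 9194768/1626865 ≈ 5.6518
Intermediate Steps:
s(a) = -1 + a
h(D) = -1 + 17*D (h(D) = 16*D + (-1 + D) = -1 + 17*D)
3278/4915 + 3300/h(39) = 3278/4915 + 3300/(-1 + 17*39) = 3278*(1/4915) + 3300/(-1 + 663) = 3278/4915 + 3300/662 = 3278/4915 + 3300*(1/662) = 3278/4915 + 1650/331 = 9194768/1626865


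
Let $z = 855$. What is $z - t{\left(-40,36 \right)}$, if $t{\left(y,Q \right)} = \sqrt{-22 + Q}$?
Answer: $855 - \sqrt{14} \approx 851.26$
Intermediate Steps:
$z - t{\left(-40,36 \right)} = 855 - \sqrt{-22 + 36} = 855 - \sqrt{14}$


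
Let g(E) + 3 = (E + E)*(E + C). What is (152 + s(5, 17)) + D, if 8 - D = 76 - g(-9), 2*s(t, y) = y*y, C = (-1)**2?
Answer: 739/2 ≈ 369.50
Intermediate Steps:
C = 1
g(E) = -3 + 2*E*(1 + E) (g(E) = -3 + (E + E)*(E + 1) = -3 + (2*E)*(1 + E) = -3 + 2*E*(1 + E))
s(t, y) = y**2/2 (s(t, y) = (y*y)/2 = y**2/2)
D = 73 (D = 8 - (76 - (-3 + 2*(-9) + 2*(-9)**2)) = 8 - (76 - (-3 - 18 + 2*81)) = 8 - (76 - (-3 - 18 + 162)) = 8 - (76 - 1*141) = 8 - (76 - 141) = 8 - 1*(-65) = 8 + 65 = 73)
(152 + s(5, 17)) + D = (152 + (1/2)*17**2) + 73 = (152 + (1/2)*289) + 73 = (152 + 289/2) + 73 = 593/2 + 73 = 739/2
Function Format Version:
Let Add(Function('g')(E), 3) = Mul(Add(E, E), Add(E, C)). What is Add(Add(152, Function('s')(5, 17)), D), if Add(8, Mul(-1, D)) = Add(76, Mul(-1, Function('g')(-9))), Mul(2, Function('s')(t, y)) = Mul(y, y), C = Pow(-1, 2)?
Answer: Rational(739, 2) ≈ 369.50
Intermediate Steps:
C = 1
Function('g')(E) = Add(-3, Mul(2, E, Add(1, E))) (Function('g')(E) = Add(-3, Mul(Add(E, E), Add(E, 1))) = Add(-3, Mul(Mul(2, E), Add(1, E))) = Add(-3, Mul(2, E, Add(1, E))))
Function('s')(t, y) = Mul(Rational(1, 2), Pow(y, 2)) (Function('s')(t, y) = Mul(Rational(1, 2), Mul(y, y)) = Mul(Rational(1, 2), Pow(y, 2)))
D = 73 (D = Add(8, Mul(-1, Add(76, Mul(-1, Add(-3, Mul(2, -9), Mul(2, Pow(-9, 2))))))) = Add(8, Mul(-1, Add(76, Mul(-1, Add(-3, -18, Mul(2, 81)))))) = Add(8, Mul(-1, Add(76, Mul(-1, Add(-3, -18, 162))))) = Add(8, Mul(-1, Add(76, Mul(-1, 141)))) = Add(8, Mul(-1, Add(76, -141))) = Add(8, Mul(-1, -65)) = Add(8, 65) = 73)
Add(Add(152, Function('s')(5, 17)), D) = Add(Add(152, Mul(Rational(1, 2), Pow(17, 2))), 73) = Add(Add(152, Mul(Rational(1, 2), 289)), 73) = Add(Add(152, Rational(289, 2)), 73) = Add(Rational(593, 2), 73) = Rational(739, 2)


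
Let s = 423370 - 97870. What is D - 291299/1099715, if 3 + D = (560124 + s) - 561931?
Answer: 355966457051/1099715 ≈ 3.2369e+5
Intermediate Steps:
s = 325500
D = 323690 (D = -3 + ((560124 + 325500) - 561931) = -3 + (885624 - 561931) = -3 + 323693 = 323690)
D - 291299/1099715 = 323690 - 291299/1099715 = 355966457051/1099715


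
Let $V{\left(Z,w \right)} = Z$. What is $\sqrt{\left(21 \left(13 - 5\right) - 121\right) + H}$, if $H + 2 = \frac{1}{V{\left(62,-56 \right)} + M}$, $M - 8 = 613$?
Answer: $\frac{4 \sqrt{1312043}}{683} \approx 6.7083$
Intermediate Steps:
$M = 621$ ($M = 8 + 613 = 621$)
$H = - \frac{1365}{683}$ ($H = -2 + \frac{1}{62 + 621} = -2 + \frac{1}{683} = - \frac{1365}{683} \approx -1.9985$)
$\sqrt{\left(21 \left(13 - 5\right) - 121\right) + H} = \sqrt{\left(21 \left(13 - 5\right) - 121\right) - \frac{1365}{683}} = \sqrt{\left(21 \cdot 8 - 121\right) - \frac{1365}{683}} = \sqrt{\left(168 - 121\right) - \frac{1365}{683}} = \sqrt{47 - \frac{1365}{683}} = \sqrt{\frac{30736}{683}} = \frac{4 \sqrt{1312043}}{683}$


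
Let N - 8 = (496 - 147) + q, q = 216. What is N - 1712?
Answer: -1139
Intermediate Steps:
N = 573 (N = 8 + ((496 - 147) + 216) = 8 + (349 + 216) = 8 + 565 = 573)
N - 1712 = 573 - 1712 = -1139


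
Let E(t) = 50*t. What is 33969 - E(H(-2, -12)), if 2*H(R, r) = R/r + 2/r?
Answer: 33969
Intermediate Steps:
H(R, r) = 1/r + R/(2*r) (H(R, r) = (R/r + 2/r)/2 = (2/r + R/r)/2 = 1/r + R/(2*r))
33969 - E(H(-2, -12)) = 33969 - 50*(½)*(2 - 2)/(-12) = 33969 - 50*(½)*(-1/12)*0 = 33969 - 50*0 = 33969 - 1*0 = 33969 + 0 = 33969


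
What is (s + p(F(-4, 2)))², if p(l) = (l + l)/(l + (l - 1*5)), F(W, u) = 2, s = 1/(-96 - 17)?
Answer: 205209/12769 ≈ 16.071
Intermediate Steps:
s = -1/113 (s = 1/(-113) = -1/113 ≈ -0.0088496)
p(l) = 2*l/(-5 + 2*l) (p(l) = (2*l)/(l + (l - 5)) = (2*l)/(l + (-5 + l)) = (2*l)/(-5 + 2*l) = 2*l/(-5 + 2*l))
(s + p(F(-4, 2)))² = (-1/113 + 2*2/(-5 + 2*2))² = (-1/113 + 2*2/(-5 + 4))² = (-1/113 + 2*2/(-1))² = (-1/113 + 2*2*(-1))² = (-1/113 - 4)² = (-453/113)² = 205209/12769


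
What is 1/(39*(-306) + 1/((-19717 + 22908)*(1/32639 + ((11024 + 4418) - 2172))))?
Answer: -1382084423421/16493795509073575 ≈ -8.3794e-5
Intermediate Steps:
1/(39*(-306) + 1/((-19717 + 22908)*(1/32639 + ((11024 + 4418) - 2172)))) = 1/(-11934 + 1/(3191*(1/32639 + (15442 - 2172)))) = 1/(-11934 + 1/(3191*(1/32639 + 13270))) = 1/(-11934 + 1/(3191*(433119531/32639))) = 1/(-11934 + 1/(1382084423421/32639)) = 1/(-11934 + 32639/1382084423421) = 1/(-16493795509073575/1382084423421) = -1382084423421/16493795509073575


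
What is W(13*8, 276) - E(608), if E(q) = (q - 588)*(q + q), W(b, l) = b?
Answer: -24216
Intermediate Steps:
E(q) = 2*q*(-588 + q) (E(q) = (-588 + q)*(2*q) = 2*q*(-588 + q))
W(13*8, 276) - E(608) = 13*8 - 2*608*(-588 + 608) = 104 - 2*608*20 = 104 - 1*24320 = 104 - 24320 = -24216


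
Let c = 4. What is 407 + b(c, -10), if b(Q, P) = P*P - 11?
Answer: 496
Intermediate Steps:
b(Q, P) = -11 + P**2 (b(Q, P) = P**2 - 11 = -11 + P**2)
407 + b(c, -10) = 407 + (-11 + (-10)**2) = 407 + (-11 + 100) = 407 + 89 = 496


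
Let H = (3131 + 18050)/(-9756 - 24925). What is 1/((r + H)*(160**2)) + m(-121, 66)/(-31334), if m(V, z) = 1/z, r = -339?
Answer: -93309914491/155888031704064000 ≈ -5.9857e-7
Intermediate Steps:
H = -21181/34681 (H = 21181/(-34681) = 21181*(-1/34681) = -21181/34681 ≈ -0.61074)
1/((r + H)*(160**2)) + m(-121, 66)/(-31334) = 1/((-339 - 21181/34681)*(160**2)) + 1/(66*(-31334)) = 1/(-11778040/34681*25600) + (1/66)*(-1/31334) = -34681/11778040*1/25600 - 1/2068044 = -34681/301517824000 - 1/2068044 = -93309914491/155888031704064000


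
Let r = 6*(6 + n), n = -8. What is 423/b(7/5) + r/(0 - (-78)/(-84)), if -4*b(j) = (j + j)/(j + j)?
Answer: -21828/13 ≈ -1679.1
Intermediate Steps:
r = -12 (r = 6*(6 - 8) = 6*(-2) = -12)
b(j) = -¼ (b(j) = -(j + j)/(4*(j + j)) = -2*j/(4*(2*j)) = -2*j*1/(2*j)/4 = -¼*1 = -¼)
423/b(7/5) + r/(0 - (-78)/(-84)) = 423/(-¼) - 12/(0 - (-78)/(-84)) = 423*(-4) - 12/(0 - (-78)*(-1)/84) = -1692 - 12/(0 - 1*13/14) = -1692 - 12/(0 - 13/14) = -1692 - 12/(-13/14) = -1692 - 12*(-14/13) = -1692 + 168/13 = -21828/13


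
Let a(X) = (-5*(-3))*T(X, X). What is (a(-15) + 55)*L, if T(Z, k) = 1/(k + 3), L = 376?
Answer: 20210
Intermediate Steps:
T(Z, k) = 1/(3 + k)
a(X) = 15/(3 + X) (a(X) = (-5*(-3))/(3 + X) = 15/(3 + X))
(a(-15) + 55)*L = (15/(3 - 15) + 55)*376 = (15/(-12) + 55)*376 = (15*(-1/12) + 55)*376 = (-5/4 + 55)*376 = (215/4)*376 = 20210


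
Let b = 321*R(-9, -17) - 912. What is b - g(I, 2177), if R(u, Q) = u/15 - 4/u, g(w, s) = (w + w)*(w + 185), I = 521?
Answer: -11049209/15 ≈ -7.3661e+5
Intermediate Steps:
g(w, s) = 2*w*(185 + w) (g(w, s) = (2*w)*(185 + w) = 2*w*(185 + w))
R(u, Q) = -4/u + u/15 (R(u, Q) = u*(1/15) - 4/u = u/15 - 4/u = -4/u + u/15)
b = -14429/15 (b = 321*(-4/(-9) + (1/15)*(-9)) - 912 = 321*(-4*(-⅑) - ⅗) - 912 = 321*(4/9 - ⅗) - 912 = 321*(-7/45) - 912 = -749/15 - 912 = -14429/15 ≈ -961.93)
b - g(I, 2177) = -14429/15 - 2*521*(185 + 521) = -14429/15 - 2*521*706 = -14429/15 - 1*735652 = -14429/15 - 735652 = -11049209/15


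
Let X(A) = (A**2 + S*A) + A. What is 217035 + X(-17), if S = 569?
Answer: 207634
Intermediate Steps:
X(A) = A**2 + 570*A (X(A) = (A**2 + 569*A) + A = A**2 + 570*A)
217035 + X(-17) = 217035 - 17*(570 - 17) = 217035 - 17*553 = 217035 - 9401 = 207634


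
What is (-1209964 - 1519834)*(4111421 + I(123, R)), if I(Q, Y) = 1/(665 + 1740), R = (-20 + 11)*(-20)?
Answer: -26992153921943788/2405 ≈ -1.1223e+13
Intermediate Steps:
R = 180 (R = -9*(-20) = 180)
I(Q, Y) = 1/2405
(-1209964 - 1519834)*(4111421 + I(123, R)) = (-1209964 - 1519834)*(4111421 + 1/2405) = -2729798*9887967506/2405 = -26992153921943788/2405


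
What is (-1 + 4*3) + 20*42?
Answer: 851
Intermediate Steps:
(-1 + 4*3) + 20*42 = (-1 + 12) + 840 = 11 + 840 = 851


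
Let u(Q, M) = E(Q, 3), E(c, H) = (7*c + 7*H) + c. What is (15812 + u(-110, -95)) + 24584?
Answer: 39537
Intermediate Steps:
E(c, H) = 7*H + 8*c (E(c, H) = (7*H + 7*c) + c = 7*H + 8*c)
u(Q, M) = 21 + 8*Q (u(Q, M) = 7*3 + 8*Q = 21 + 8*Q)
(15812 + u(-110, -95)) + 24584 = (15812 + (21 + 8*(-110))) + 24584 = (15812 + (21 - 880)) + 24584 = (15812 - 859) + 24584 = 14953 + 24584 = 39537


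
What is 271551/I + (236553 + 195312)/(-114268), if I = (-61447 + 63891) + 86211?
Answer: -148110243/206743460 ≈ -0.71640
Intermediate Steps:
I = 88655 (I = 2444 + 86211 = 88655)
271551/I + (236553 + 195312)/(-114268) = 271551/88655 + (236553 + 195312)/(-114268) = 271551*(1/88655) + 431865*(-1/114268) = 38793/12665 - 61695/16324 = -148110243/206743460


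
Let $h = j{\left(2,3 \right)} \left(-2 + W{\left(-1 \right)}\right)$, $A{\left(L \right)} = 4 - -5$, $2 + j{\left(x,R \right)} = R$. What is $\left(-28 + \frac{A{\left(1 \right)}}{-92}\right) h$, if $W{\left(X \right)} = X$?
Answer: $\frac{7755}{92} \approx 84.293$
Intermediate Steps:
$j{\left(x,R \right)} = -2 + R$
$A{\left(L \right)} = 9$ ($A{\left(L \right)} = 4 + 5 = 9$)
$h = -3$ ($h = \left(-2 + 3\right) \left(-2 - 1\right) = 1 \left(-3\right) = -3$)
$\left(-28 + \frac{A{\left(1 \right)}}{-92}\right) h = \left(-28 + \frac{9}{-92}\right) \left(-3\right) = \left(-28 + 9 \left(- \frac{1}{92}\right)\right) \left(-3\right) = \left(-28 - \frac{9}{92}\right) \left(-3\right) = \left(- \frac{2585}{92}\right) \left(-3\right) = \frac{7755}{92}$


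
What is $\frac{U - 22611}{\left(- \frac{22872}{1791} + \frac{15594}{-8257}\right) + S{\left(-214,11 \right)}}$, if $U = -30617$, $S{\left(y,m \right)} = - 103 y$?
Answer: $- \frac{2851996161}{1180241446} \approx -2.4165$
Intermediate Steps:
$\frac{U - 22611}{\left(- \frac{22872}{1791} + \frac{15594}{-8257}\right) + S{\left(-214,11 \right)}} = \frac{-30617 - 22611}{\left(- \frac{22872}{1791} + \frac{15594}{-8257}\right) - -22042} = - \frac{53228}{\left(\left(-22872\right) \frac{1}{1791} + 15594 \left(- \frac{1}{8257}\right)\right) + 22042} = - \frac{53228}{\left(- \frac{7624}{597} - \frac{678}{359}\right) + 22042} = - \frac{53228}{- \frac{3141782}{214323} + 22042} = - \frac{53228}{\frac{4720965784}{214323}} = \left(-53228\right) \frac{214323}{4720965784} = - \frac{2851996161}{1180241446}$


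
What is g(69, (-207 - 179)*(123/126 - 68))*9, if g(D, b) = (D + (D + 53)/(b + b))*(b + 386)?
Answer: 321315099156/19705 ≈ 1.6306e+7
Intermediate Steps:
g(D, b) = (386 + b)*(D + (53 + D)/(2*b)) (g(D, b) = (D + (53 + D)/((2*b)))*(386 + b) = (D + (53 + D)*(1/(2*b)))*(386 + b) = (D + (53 + D)/(2*b))*(386 + b) = (386 + b)*(D + (53 + D)/(2*b)))
g(69, (-207 - 179)*(123/126 - 68))*9 = ((20458 + 386*69 + ((-207 - 179)*(123/126 - 68))*(53 + 773*69 + 2*69*((-207 - 179)*(123/126 - 68))))/(2*(((-207 - 179)*(123/126 - 68)))))*9 = ((20458 + 26634 + (-386*(123*(1/126) - 68))*(53 + 53337 + 2*69*(-386*(123*(1/126) - 68))))/(2*((-386*(123*(1/126) - 68)))))*9 = ((20458 + 26634 + (-386*(41/42 - 68))*(53 + 53337 + 2*69*(-386*(41/42 - 68))))/(2*((-386*(41/42 - 68)))))*9 = ((20458 + 26634 + (-386*(-2815/42))*(53 + 53337 + 2*69*(-386*(-2815/42))))/(2*((-386*(-2815/42)))))*9 = ((20458 + 26634 + 543295*(53 + 53337 + 2*69*(543295/21))/21)/(2*(543295/21)))*9 = ((½)*(21/543295)*(20458 + 26634 + 543295*(53 + 53337 + 24991570/7)/21))*9 = ((½)*(21/543295)*(20458 + 26634 + (543295/21)*(25365300/7)))*9 = ((½)*(21/543295)*(20458 + 26634 + 4593613554500/49))*9 = ((½)*(21/543295)*(4593615862008/49))*9 = (35701677684/19705)*9 = 321315099156/19705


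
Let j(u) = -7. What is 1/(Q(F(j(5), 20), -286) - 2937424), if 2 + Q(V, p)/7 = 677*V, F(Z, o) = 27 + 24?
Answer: -1/2695749 ≈ -3.7095e-7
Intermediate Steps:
F(Z, o) = 51
Q(V, p) = -14 + 4739*V (Q(V, p) = -14 + 7*(677*V) = -14 + 4739*V)
1/(Q(F(j(5), 20), -286) - 2937424) = 1/((-14 + 4739*51) - 2937424) = 1/((-14 + 241689) - 2937424) = 1/(241675 - 2937424) = 1/(-2695749) = -1/2695749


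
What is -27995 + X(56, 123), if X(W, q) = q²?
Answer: -12866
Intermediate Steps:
-27995 + X(56, 123) = -27995 + 123² = -27995 + 15129 = -12866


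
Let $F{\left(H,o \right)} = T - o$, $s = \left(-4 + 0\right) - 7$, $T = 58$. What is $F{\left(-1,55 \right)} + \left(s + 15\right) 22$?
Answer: $91$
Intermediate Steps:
$s = -11$ ($s = -4 - 7 = -11$)
$F{\left(H,o \right)} = 58 - o$
$F{\left(-1,55 \right)} + \left(s + 15\right) 22 = \left(58 - 55\right) + \left(-11 + 15\right) 22 = \left(58 - 55\right) + 4 \cdot 22 = 3 + 88 = 91$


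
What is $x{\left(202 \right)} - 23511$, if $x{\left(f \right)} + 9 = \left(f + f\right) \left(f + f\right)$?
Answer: $139696$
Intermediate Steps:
$x{\left(f \right)} = -9 + 4 f^{2}$ ($x{\left(f \right)} = -9 + \left(f + f\right) \left(f + f\right) = -9 + 2 f 2 f = -9 + 4 f^{2}$)
$x{\left(202 \right)} - 23511 = \left(-9 + 4 \cdot 202^{2}\right) - 23511 = \left(-9 + 4 \cdot 40804\right) - 23511 = \left(-9 + 163216\right) - 23511 = 163207 - 23511 = 139696$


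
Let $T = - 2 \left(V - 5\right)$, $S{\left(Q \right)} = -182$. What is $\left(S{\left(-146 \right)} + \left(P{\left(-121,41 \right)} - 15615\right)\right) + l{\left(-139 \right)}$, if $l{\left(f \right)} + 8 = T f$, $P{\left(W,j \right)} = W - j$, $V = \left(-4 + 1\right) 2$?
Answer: $-19025$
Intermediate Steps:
$V = -6$ ($V = \left(-3\right) 2 = -6$)
$T = 22$ ($T = - 2 \left(-6 - 5\right) = \left(-2\right) \left(-11\right) = 22$)
$l{\left(f \right)} = -8 + 22 f$
$\left(S{\left(-146 \right)} + \left(P{\left(-121,41 \right)} - 15615\right)\right) + l{\left(-139 \right)} = \left(-182 - 15777\right) + \left(-8 + 22 \left(-139\right)\right) = \left(-182 - 15777\right) - 3066 = -15959 - 3066 = -19025$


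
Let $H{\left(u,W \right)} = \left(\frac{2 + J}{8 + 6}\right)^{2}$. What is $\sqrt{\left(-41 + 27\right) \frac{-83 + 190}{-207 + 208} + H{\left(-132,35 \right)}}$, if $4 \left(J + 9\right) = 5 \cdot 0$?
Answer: $\frac{i \sqrt{5991}}{2} \approx 38.701 i$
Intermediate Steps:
$J = -9$ ($J = -9 + \frac{5 \cdot 0}{4} = -9 + \frac{1}{4} \cdot 0 = -9 + 0 = -9$)
$H{\left(u,W \right)} = \frac{1}{4}$ ($H{\left(u,W \right)} = \left(\frac{2 - 9}{8 + 6}\right)^{2} = \left(- \frac{7}{14}\right)^{2} = \left(\left(-7\right) \frac{1}{14}\right)^{2} = \left(- \frac{1}{2}\right)^{2} = \frac{1}{4}$)
$\sqrt{\left(-41 + 27\right) \frac{-83 + 190}{-207 + 208} + H{\left(-132,35 \right)}} = \sqrt{\left(-41 + 27\right) \frac{-83 + 190}{-207 + 208} + \frac{1}{4}} = \sqrt{- 14 \cdot \frac{107}{1} + \frac{1}{4}} = \sqrt{- 14 \cdot 107 \cdot 1 + \frac{1}{4}} = \sqrt{\left(-14\right) 107 + \frac{1}{4}} = \sqrt{-1498 + \frac{1}{4}} = \sqrt{- \frac{5991}{4}} = \frac{i \sqrt{5991}}{2}$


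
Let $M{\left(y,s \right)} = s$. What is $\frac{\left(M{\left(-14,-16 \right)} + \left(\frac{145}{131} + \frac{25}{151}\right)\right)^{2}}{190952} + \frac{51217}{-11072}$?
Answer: $- \frac{478231512714405669}{103408630720758848} \approx -4.6247$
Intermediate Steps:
$\frac{\left(M{\left(-14,-16 \right)} + \left(\frac{145}{131} + \frac{25}{151}\right)\right)^{2}}{190952} + \frac{51217}{-11072} = \frac{\left(-16 + \left(\frac{145}{131} + \frac{25}{151}\right)\right)^{2}}{190952} + \frac{51217}{-11072} = \left(-16 + \left(145 \cdot \frac{1}{131} + 25 \cdot \frac{1}{151}\right)\right)^{2} \cdot \frac{1}{190952} + 51217 \left(- \frac{1}{11072}\right) = \left(-16 + \left(\frac{145}{131} + \frac{25}{151}\right)\right)^{2} \cdot \frac{1}{190952} - \frac{51217}{11072} = \left(-16 + \frac{25170}{19781}\right)^{2} \cdot \frac{1}{190952} - \frac{51217}{11072} = \left(- \frac{291326}{19781}\right)^{2} \cdot \frac{1}{190952} - \frac{51217}{11072} = \frac{84870838276}{391287961} \cdot \frac{1}{190952} - \frac{51217}{11072} = \frac{21217709569}{18679304682218} - \frac{51217}{11072} = - \frac{478231512714405669}{103408630720758848}$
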